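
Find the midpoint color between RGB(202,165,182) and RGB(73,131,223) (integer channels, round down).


Midpoint: each channel = ⌊(C₁+C₂)/2⌋
R: ⌊(202+73)/2⌋ = 137
G: ⌊(165+131)/2⌋ = 148
B: ⌊(182+223)/2⌋ = 202
= RGB(137, 148, 202)


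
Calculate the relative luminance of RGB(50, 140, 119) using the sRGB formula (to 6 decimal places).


Linearize each channel (sRGB transfer function): c = v/255; c_lin = c/12.92 if c ≤ 0.04045, else ((c+0.055)/1.055)^2.4
  R: 50/255 ≈ 0.196078 > 0.04045 → ((0.196078+0.055)/1.055)^2.4 ≈ 0.031896
  G: 140/255 ≈ 0.549020 > 0.04045 → ((0.549020+0.055)/1.055)^2.4 ≈ 0.262251
  B: 119/255 ≈ 0.466667 > 0.04045 → ((0.466667+0.055)/1.055)^2.4 ≈ 0.184475
R_lin = 0.031896, G_lin = 0.262251, B_lin = 0.184475
L = 0.2126×R + 0.7152×G + 0.0722×B
L = 0.2126×0.031896 + 0.7152×0.262251 + 0.0722×0.184475
L ≈ 0.207662


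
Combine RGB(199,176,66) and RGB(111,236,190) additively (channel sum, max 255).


Additive: each channel = min(255, C₁+C₂)
R: 199+111 = 310 → 255
G: 176+236 = 412 → 255
B: 66+190 = 256 → 255
= RGB(255, 255, 255)


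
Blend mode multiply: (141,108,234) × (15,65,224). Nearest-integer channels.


Multiply: C = A×B/255, rounded to nearest integer
R: 141×15/255 = 2115/255 ≈ 8.294 → 8
G: 108×65/255 = 7020/255 ≈ 27.529 → 28
B: 234×224/255 = 52416/255 ≈ 205.553 → 206
= RGB(8, 28, 206)


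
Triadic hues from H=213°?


Triadic: equally spaced at 120° intervals
H1 = 213°
H2 = (213 + 120) mod 360 = 333°
H3 = (213 + 240) mod 360 = 93°
Triadic = 213°, 333°, 93°


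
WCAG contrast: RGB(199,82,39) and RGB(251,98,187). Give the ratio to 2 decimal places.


Linearize each sRGB channel c=v/255: c/12.92 if c ≤ 0.04045 else ((c+0.055)/1.055)^2.4
L = 0.2126×R_lin + 0.7152×G_lin + 0.0722×B_lin
Color 1 (199,82,39):
  R=199: 199/255≈0.7804 > 0.04045 → ((0.7804+0.055)/1.055)^2.4 ≈ 0.57112
  G=82: 82/255≈0.3216 > 0.04045 → ((0.3216+0.055)/1.055)^2.4 ≈ 0.08438
  B=39: 39/255≈0.1529 > 0.04045 → ((0.1529+0.055)/1.055)^2.4 ≈ 0.02029
  L1 = 0.2126×0.57112 + 0.7152×0.08438 + 0.0722×0.02029 ≈ 0.18323
Color 2 (251,98,187):
  R=251: 251/255≈0.9843 > 0.04045 → ((0.9843+0.055)/1.055)^2.4 ≈ 0.96469
  G=98: 98/255≈0.3843 > 0.04045 → ((0.3843+0.055)/1.055)^2.4 ≈ 0.12214
  B=187: 187/255≈0.7333 > 0.04045 → ((0.7333+0.055)/1.055)^2.4 ≈ 0.49693
  L2 = 0.2126×0.96469 + 0.7152×0.12214 + 0.0722×0.49693 ≈ 0.32832
Lighter = 0.32832, Darker = 0.18323
Ratio = (L_lighter + 0.05) / (L_darker + 0.05)
Ratio = (0.32832 + 0.05) / (0.18323 + 0.05) = 0.37832 / 0.23323 ≈ 1.6221
Ratio ≈ 1.62:1


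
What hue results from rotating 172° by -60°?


New hue = (H + rotation) mod 360
New hue = (172 -60) mod 360
= 112 mod 360
= 112°


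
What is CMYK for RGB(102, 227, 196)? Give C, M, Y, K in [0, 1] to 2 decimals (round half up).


R'=102/255≈0.4000, G'=227/255≈0.8902, B'=196/255≈0.7686
K = 1 - max(R',G',B') = 1 - 227/255 = 28/255 = 0.10980… → 0.11
(1-R'-K)/(1-K) simplifies to (max-R)/max with max = 227:
C = (227-102)/227 = 125/227 = 0.55066… → 0.55
M = (227-227)/227 = 0/227 = 0 → 0.00
Y = (227-196)/227 = 31/227 = 0.13656… → 0.14
= CMYK(0.55, 0.00, 0.14, 0.11)


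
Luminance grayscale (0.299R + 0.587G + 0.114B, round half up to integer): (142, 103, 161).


Gray = 0.299×R + 0.587×G + 0.114×B
Gray = 0.299×142 + 0.587×103 + 0.114×161
Gray = 42.458 + 60.461 + 18.354
Gray = 121.273 → round half up → 121
Gray = 121


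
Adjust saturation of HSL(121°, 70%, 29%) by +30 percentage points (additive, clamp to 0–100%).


Original S = 70%
Adjustment = +30 percentage points
New S = 70 + (30) = 100
Clamp to [0, 100] → 100
= HSL(121°, 100%, 29%)


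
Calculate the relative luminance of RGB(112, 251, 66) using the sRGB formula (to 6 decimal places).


Linearize each channel (sRGB transfer function): c = v/255; c_lin = c/12.92 if c ≤ 0.04045, else ((c+0.055)/1.055)^2.4
  R: 112/255 ≈ 0.439216 > 0.04045 → ((0.439216+0.055)/1.055)^2.4 ≈ 0.162029
  G: 251/255 ≈ 0.984314 > 0.04045 → ((0.984314+0.055)/1.055)^2.4 ≈ 0.964686
  B: 66/255 ≈ 0.258824 > 0.04045 → ((0.258824+0.055)/1.055)^2.4 ≈ 0.054480
R_lin = 0.162029, G_lin = 0.964686, B_lin = 0.054480
L = 0.2126×R + 0.7152×G + 0.0722×B
L = 0.2126×0.162029 + 0.7152×0.964686 + 0.0722×0.054480
L ≈ 0.728325


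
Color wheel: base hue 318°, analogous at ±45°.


Base hue: 318°
Left analog: (318 - 45) mod 360 = 273°
Right analog: (318 + 45) mod 360 = 3°
Analogous hues = 273° and 3°


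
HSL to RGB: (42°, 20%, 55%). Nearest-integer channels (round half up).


H=42°, S=0.20, L=0.55
C = (1-|2L-1|)×S = (1-|0.10|)×0.20 = 0.18
H' = H/60 = 42/60 ≈ 0.7000; X = C×(1-|H' mod 2 - 1|) = 0.126
m = L - C/2 = 0.55 - 0.09 = 0.46
Sector ⌊H'⌋ = 0 → (R',G',B') = (0.18, 0.126, 0.0)
RGB = ((R'+m)×255, (G'+m)×255, (B'+m)×255) = (163.2, 149.43, 117.3)
Round half up → RGB(163, 149, 117)


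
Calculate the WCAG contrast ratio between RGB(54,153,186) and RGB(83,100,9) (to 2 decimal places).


Linearize each sRGB channel c=v/255: c/12.92 if c ≤ 0.04045 else ((c+0.055)/1.055)^2.4
L = 0.2126×R_lin + 0.7152×G_lin + 0.0722×B_lin
Color 1 (54,153,186):
  R=54: 54/255≈0.2118 > 0.04045 → ((0.2118+0.055)/1.055)^2.4 ≈ 0.03689
  G=153: 153/255≈0.6000 > 0.04045 → ((0.6000+0.055)/1.055)^2.4 ≈ 0.31855
  B=186: 186/255≈0.7294 > 0.04045 → ((0.7294+0.055)/1.055)^2.4 ≈ 0.49102
  L1 = 0.2126×0.03689 + 0.7152×0.31855 + 0.0722×0.49102 ≈ 0.27112
Color 2 (83,100,9):
  R=83: 83/255≈0.3255 > 0.04045 → ((0.3255+0.055)/1.055)^2.4 ≈ 0.08650
  G=100: 100/255≈0.3922 > 0.04045 → ((0.3922+0.055)/1.055)^2.4 ≈ 0.12744
  B=9: 9/255≈0.0353 ≤ 0.04045 → 0.0353/12.92 ≈ 0.00273
  L2 = 0.2126×0.08650 + 0.7152×0.12744 + 0.0722×0.00273 ≈ 0.10973
Lighter = 0.27112, Darker = 0.10973
Ratio = (L_lighter + 0.05) / (L_darker + 0.05)
Ratio = (0.27112 + 0.05) / (0.10973 + 0.05) = 0.32112 / 0.15973 ≈ 2.0104
Ratio ≈ 2.01:1


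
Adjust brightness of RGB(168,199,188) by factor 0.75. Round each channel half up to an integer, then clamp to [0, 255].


Multiply each channel by 0.75, round half up, clamp to [0, 255]
R: 168×0.75 = 126
G: 199×0.75 = 149.25 → round → 149
B: 188×0.75 = 141
= RGB(126, 149, 141)


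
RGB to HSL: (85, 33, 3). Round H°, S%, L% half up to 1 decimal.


Normalize: R'=85/255≈0.3333, G'=33/255≈0.1294, B'=3/255≈0.0118
Max=85/255, Min=3/255, Δ=Max-Min=82/255
L = (Max+Min)/2 = (85+3)/510 = 88/510 = 0.17254… → L = 17.3%
L ≤ 0.5 → S = Δ/(Max+Min) = 82/(85+3) = 82/88 = 0.93181… → S = 93.2%
(the 1/255 factors cancel in S and H, so raw channel differences can be used)
Max is R' → H = 60 × (((G-B)/Δ) mod 6) = 60 × (((33-3)/82) mod 6)
  30/82 = 0.3658…
  H = 60 × 0.3658… = 21.951…° → H = 22.0°
= HSL(22.0°, 93.2%, 17.3%)


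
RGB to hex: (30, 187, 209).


R = 30 → 1E (hex)
G = 187 → BB (hex)
B = 209 → D1 (hex)
Hex = #1EBBD1


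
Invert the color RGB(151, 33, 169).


Invert: (255-R, 255-G, 255-B)
R: 255-151 = 104
G: 255-33 = 222
B: 255-169 = 86
= RGB(104, 222, 86)


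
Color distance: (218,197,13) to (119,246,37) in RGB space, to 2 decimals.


d = √[(R₁-R₂)² + (G₁-G₂)² + (B₁-B₂)²]
d = √[(218-119)² + (197-246)² + (13-37)²]
d = √[9801 + 2401 + 576]
d = √12778
d ≈ 113.04


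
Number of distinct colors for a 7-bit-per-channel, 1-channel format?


Total bits = 7 bits/channel × 1 channels = 7 bits
Distinct colors = 2^7
= 128 colors


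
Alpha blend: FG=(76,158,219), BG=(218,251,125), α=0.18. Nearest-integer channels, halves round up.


C = α×F + (1-α)×B, with 1-α = 0.82
R: 0.18×76 + 0.82×218 = 13.68 + 178.76 = 192.44 → 192
G: 0.18×158 + 0.82×251 = 28.44 + 205.82 = 234.26 → 234
B: 0.18×219 + 0.82×125 = 39.42 + 102.50 = 141.92 → 142
= RGB(192, 234, 142)


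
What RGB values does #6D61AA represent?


6D → 109 (R)
61 → 97 (G)
AA → 170 (B)
= RGB(109, 97, 170)


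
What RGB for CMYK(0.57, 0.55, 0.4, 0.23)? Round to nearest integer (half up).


R = 255 × (1-C) × (1-K) = 255 × 0.43 × 0.77 = 84.4305 → 84
G = 255 × (1-M) × (1-K) = 255 × 0.45 × 0.77 = 88.3575 → 88
B = 255 × (1-Y) × (1-K) = 255 × 0.60 × 0.77 = 117.81 → 118
= RGB(84, 88, 118)


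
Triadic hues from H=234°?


Triadic: equally spaced at 120° intervals
H1 = 234°
H2 = (234 + 120) mod 360 = 354°
H3 = (234 + 240) mod 360 = 114°
Triadic = 234°, 354°, 114°


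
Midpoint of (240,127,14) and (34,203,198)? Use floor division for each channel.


Midpoint: each channel = ⌊(C₁+C₂)/2⌋
R: ⌊(240+34)/2⌋ = 137
G: ⌊(127+203)/2⌋ = 165
B: ⌊(14+198)/2⌋ = 106
= RGB(137, 165, 106)


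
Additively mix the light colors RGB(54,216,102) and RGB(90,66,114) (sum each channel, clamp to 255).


Additive: each channel = min(255, C₁+C₂)
R: 54+90 = 144 → 144
G: 216+66 = 282 → 255
B: 102+114 = 216 → 216
= RGB(144, 255, 216)


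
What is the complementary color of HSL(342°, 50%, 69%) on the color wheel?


Complement = opposite side of color wheel = hue + 180°
H' = (342 + 180) mod 360 = 162°
S and L unchanged.
= HSL(162°, 50%, 69%)


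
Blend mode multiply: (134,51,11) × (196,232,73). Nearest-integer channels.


Multiply: C = A×B/255, rounded to nearest integer
R: 134×196/255 = 26264/255 ≈ 102.996 → 103
G: 51×232/255 = 11832/255 ≈ 46.400 → 46
B: 11×73/255 = 803/255 ≈ 3.149 → 3
= RGB(103, 46, 3)


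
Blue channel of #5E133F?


Color: #5E133F
R = 5E = 94
G = 13 = 19
B = 3F = 63
Blue = 63


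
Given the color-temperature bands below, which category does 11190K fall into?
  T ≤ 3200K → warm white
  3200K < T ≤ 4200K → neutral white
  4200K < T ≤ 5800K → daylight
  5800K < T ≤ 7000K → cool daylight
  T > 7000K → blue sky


Temperature: 11190K
11190K > 7000K → blue sky
Classification: blue sky


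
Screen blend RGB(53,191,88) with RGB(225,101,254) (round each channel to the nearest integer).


Screen: C = 255 - (255-A)×(255-B)/255, rounded to nearest integer
R: 255 - (255-53)×(255-225)/255 = 255 - 6060/255 ≈ 255 - 23.765 = 231.235 → 231
G: 255 - (255-191)×(255-101)/255 = 255 - 9856/255 ≈ 255 - 38.651 = 216.349 → 216
B: 255 - (255-88)×(255-254)/255 = 255 - 167/255 ≈ 255 - 0.655 = 254.345 → 254
= RGB(231, 216, 254)


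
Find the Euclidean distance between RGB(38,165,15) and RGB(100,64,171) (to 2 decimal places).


d = √[(R₁-R₂)² + (G₁-G₂)² + (B₁-B₂)²]
d = √[(38-100)² + (165-64)² + (15-171)²]
d = √[3844 + 10201 + 24336]
d = √38381
d ≈ 195.91


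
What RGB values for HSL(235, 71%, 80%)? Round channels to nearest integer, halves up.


H=235°, S=0.71, L=0.80
C = (1-|2L-1|)×S = (1-|0.60|)×0.71 = 0.284
H' = H/60 = 235/60 ≈ 3.9167; X = C×(1-|H' mod 2 - 1|) ≈ 0.0237
m = L - C/2 = 0.80 - 0.142 = 0.658
Sector ⌊H'⌋ = 3 → (R',G',B') = (0.0, ≈0.0237, 0.284)
RGB = ((R'+m)×255, (G'+m)×255, (B'+m)×255) = (167.79, 173.825, 240.21)
Round half up → RGB(168, 174, 240)


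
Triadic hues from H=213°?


Triadic: equally spaced at 120° intervals
H1 = 213°
H2 = (213 + 120) mod 360 = 333°
H3 = (213 + 240) mod 360 = 93°
Triadic = 213°, 333°, 93°


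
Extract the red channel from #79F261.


Color: #79F261
R = 79 = 121
G = F2 = 242
B = 61 = 97
Red = 121


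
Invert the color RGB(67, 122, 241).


Invert: (255-R, 255-G, 255-B)
R: 255-67 = 188
G: 255-122 = 133
B: 255-241 = 14
= RGB(188, 133, 14)


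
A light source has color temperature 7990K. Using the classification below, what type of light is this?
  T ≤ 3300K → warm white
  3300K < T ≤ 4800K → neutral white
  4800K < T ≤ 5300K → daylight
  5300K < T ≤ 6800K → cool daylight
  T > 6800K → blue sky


Temperature: 7990K
7990K > 6800K → blue sky
Classification: blue sky


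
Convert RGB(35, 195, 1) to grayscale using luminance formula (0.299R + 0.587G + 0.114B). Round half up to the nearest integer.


Gray = 0.299×R + 0.587×G + 0.114×B
Gray = 0.299×35 + 0.587×195 + 0.114×1
Gray = 10.465 + 114.465 + 0.114
Gray = 125.044 → round half up → 125
Gray = 125


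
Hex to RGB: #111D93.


11 → 17 (R)
1D → 29 (G)
93 → 147 (B)
= RGB(17, 29, 147)


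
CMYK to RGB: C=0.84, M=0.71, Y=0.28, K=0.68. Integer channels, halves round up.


R = 255 × (1-C) × (1-K) = 255 × 0.16 × 0.32 = 13.056 → 13
G = 255 × (1-M) × (1-K) = 255 × 0.29 × 0.32 = 23.664 → 24
B = 255 × (1-Y) × (1-K) = 255 × 0.72 × 0.32 = 58.752 → 59
= RGB(13, 24, 59)


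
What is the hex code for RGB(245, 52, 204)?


R = 245 → F5 (hex)
G = 52 → 34 (hex)
B = 204 → CC (hex)
Hex = #F534CC


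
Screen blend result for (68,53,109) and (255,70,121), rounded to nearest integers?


Screen: C = 255 - (255-A)×(255-B)/255, rounded to nearest integer
R: 255 - (255-68)×(255-255)/255 = 255 - 0/255 ≈ 255 - 0.000 = 255.000 → 255
G: 255 - (255-53)×(255-70)/255 = 255 - 37370/255 ≈ 255 - 146.549 = 108.451 → 108
B: 255 - (255-109)×(255-121)/255 = 255 - 19564/255 ≈ 255 - 76.722 = 178.278 → 178
= RGB(255, 108, 178)


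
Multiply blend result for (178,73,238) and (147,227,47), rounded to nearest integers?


Multiply: C = A×B/255, rounded to nearest integer
R: 178×147/255 = 26166/255 ≈ 102.612 → 103
G: 73×227/255 = 16571/255 ≈ 64.984 → 65
B: 238×47/255 = 11186/255 ≈ 43.867 → 44
= RGB(103, 65, 44)


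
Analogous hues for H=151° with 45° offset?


Base hue: 151°
Left analog: (151 - 45) mod 360 = 106°
Right analog: (151 + 45) mod 360 = 196°
Analogous hues = 106° and 196°


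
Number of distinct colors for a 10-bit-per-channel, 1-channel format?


Total bits = 10 bits/channel × 1 channels = 10 bits
Distinct colors = 2^10
= 1,024 colors


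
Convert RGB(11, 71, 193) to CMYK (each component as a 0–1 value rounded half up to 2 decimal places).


R'=11/255≈0.0431, G'=71/255≈0.2784, B'=193/255≈0.7569
K = 1 - max(R',G',B') = 1 - 193/255 = 62/255 = 0.24313… → 0.24
(1-R'-K)/(1-K) simplifies to (max-R)/max with max = 193:
C = (193-11)/193 = 182/193 = 0.94300… → 0.94
M = (193-71)/193 = 122/193 = 0.63212… → 0.63
Y = (193-193)/193 = 0/193 = 0 → 0.00
= CMYK(0.94, 0.63, 0.00, 0.24)


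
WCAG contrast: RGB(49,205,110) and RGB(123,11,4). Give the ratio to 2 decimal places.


Linearize each sRGB channel c=v/255: c/12.92 if c ≤ 0.04045 else ((c+0.055)/1.055)^2.4
L = 0.2126×R_lin + 0.7152×G_lin + 0.0722×B_lin
Color 1 (49,205,110):
  R=49: 49/255≈0.1922 > 0.04045 → ((0.1922+0.055)/1.055)^2.4 ≈ 0.03071
  G=205: 205/255≈0.8039 > 0.04045 → ((0.8039+0.055)/1.055)^2.4 ≈ 0.61050
  B=110: 110/255≈0.4314 > 0.04045 → ((0.4314+0.055)/1.055)^2.4 ≈ 0.15593
  L1 = 0.2126×0.03071 + 0.7152×0.61050 + 0.0722×0.15593 ≈ 0.45441
Color 2 (123,11,4):
  R=123: 123/255≈0.4824 > 0.04045 → ((0.4824+0.055)/1.055)^2.4 ≈ 0.19807
  G=11: 11/255≈0.0431 > 0.04045 → ((0.0431+0.055)/1.055)^2.4 ≈ 0.00335
  B=4: 4/255≈0.0157 ≤ 0.04045 → 0.0157/12.92 ≈ 0.00121
  L2 = 0.2126×0.19807 + 0.7152×0.00335 + 0.0722×0.00121 ≈ 0.04459
Lighter = 0.45441, Darker = 0.04459
Ratio = (L_lighter + 0.05) / (L_darker + 0.05)
Ratio = (0.45441 + 0.05) / (0.04459 + 0.05) = 0.50441 / 0.09459 ≈ 5.3326
Ratio ≈ 5.33:1


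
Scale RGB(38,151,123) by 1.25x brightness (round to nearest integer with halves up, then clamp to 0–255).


Multiply each channel by 1.25, round half up, clamp to [0, 255]
R: 38×1.25 = 47.5 → round → 48
G: 151×1.25 = 188.75 → round → 189
B: 123×1.25 = 153.75 → round → 154
= RGB(48, 189, 154)


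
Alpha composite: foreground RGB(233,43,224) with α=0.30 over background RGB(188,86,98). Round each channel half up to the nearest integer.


C = α×F + (1-α)×B, with 1-α = 0.70
R: 0.30×233 + 0.70×188 = 69.90 + 131.60 = 201.50 → 202
G: 0.30×43 + 0.70×86 = 12.90 + 60.20 = 73.10 → 73
B: 0.30×224 + 0.70×98 = 67.20 + 68.60 = 135.80 → 136
= RGB(202, 73, 136)


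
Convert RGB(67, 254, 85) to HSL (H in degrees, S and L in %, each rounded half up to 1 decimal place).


Normalize: R'=67/255≈0.2627, G'=254/255≈0.9961, B'=85/255≈0.3333
Max=254/255, Min=67/255, Δ=Max-Min=187/255
L = (Max+Min)/2 = (254+67)/510 = 321/510 = 0.62941… → L = 62.9%
L > 0.5 → S = Δ/(2-Max-Min) = 187/(510-254-67) = 187/189 = 0.98941… → S = 98.9%
(the 1/255 factors cancel in S and H, so raw channel differences can be used)
Max is G' → H = 60 × ((B-R)/Δ + 2) = 60 × ((85-67)/187 + 2)
  18/187 + 2 = 0.0962… + 2 = 2.0962…
  H = 60 × 2.0962… = 125.775…° → H = 125.8°
= HSL(125.8°, 98.9%, 62.9%)


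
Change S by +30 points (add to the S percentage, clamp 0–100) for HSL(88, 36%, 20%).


Original S = 36%
Adjustment = +30 percentage points
New S = 36 + (30) = 66
Clamp to [0, 100] → 66
= HSL(88°, 66%, 20%)


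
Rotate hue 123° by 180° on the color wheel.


New hue = (H + rotation) mod 360
New hue = (123 + 180) mod 360
= 303 mod 360
= 303°


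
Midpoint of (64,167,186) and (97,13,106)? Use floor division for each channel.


Midpoint: each channel = ⌊(C₁+C₂)/2⌋
R: ⌊(64+97)/2⌋ = 80
G: ⌊(167+13)/2⌋ = 90
B: ⌊(186+106)/2⌋ = 146
= RGB(80, 90, 146)


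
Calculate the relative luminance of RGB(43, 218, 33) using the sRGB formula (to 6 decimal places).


Linearize each channel (sRGB transfer function): c = v/255; c_lin = c/12.92 if c ≤ 0.04045, else ((c+0.055)/1.055)^2.4
  R: 43/255 ≈ 0.168627 > 0.04045 → ((0.168627+0.055)/1.055)^2.4 ≈ 0.024158
  G: 218/255 ≈ 0.854902 > 0.04045 → ((0.854902+0.055)/1.055)^2.4 ≈ 0.701102
  B: 33/255 ≈ 0.129412 > 0.04045 → ((0.129412+0.055)/1.055)^2.4 ≈ 0.015209
R_lin = 0.024158, G_lin = 0.701102, B_lin = 0.015209
L = 0.2126×R + 0.7152×G + 0.0722×B
L = 0.2126×0.024158 + 0.7152×0.701102 + 0.0722×0.015209
L ≈ 0.507662


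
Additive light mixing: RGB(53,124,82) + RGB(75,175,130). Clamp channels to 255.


Additive: each channel = min(255, C₁+C₂)
R: 53+75 = 128 → 128
G: 124+175 = 299 → 255
B: 82+130 = 212 → 212
= RGB(128, 255, 212)


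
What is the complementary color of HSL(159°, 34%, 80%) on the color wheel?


Complement = opposite side of color wheel = hue + 180°
H' = (159 + 180) mod 360 = 339°
S and L unchanged.
= HSL(339°, 34%, 80%)


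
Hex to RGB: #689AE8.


68 → 104 (R)
9A → 154 (G)
E8 → 232 (B)
= RGB(104, 154, 232)


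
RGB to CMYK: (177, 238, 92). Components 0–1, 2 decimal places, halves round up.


R'=177/255≈0.6941, G'=238/255≈0.9333, B'=92/255≈0.3608
K = 1 - max(R',G',B') = 1 - 238/255 = 17/255 = 0.06666… → 0.07
(1-R'-K)/(1-K) simplifies to (max-R)/max with max = 238:
C = (238-177)/238 = 61/238 = 0.25630… → 0.26
M = (238-238)/238 = 0/238 = 0 → 0.00
Y = (238-92)/238 = 146/238 = 0.61344… → 0.61
= CMYK(0.26, 0.00, 0.61, 0.07)


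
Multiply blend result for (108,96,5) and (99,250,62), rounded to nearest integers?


Multiply: C = A×B/255, rounded to nearest integer
R: 108×99/255 = 10692/255 ≈ 41.929 → 42
G: 96×250/255 = 24000/255 ≈ 94.118 → 94
B: 5×62/255 = 310/255 ≈ 1.216 → 1
= RGB(42, 94, 1)


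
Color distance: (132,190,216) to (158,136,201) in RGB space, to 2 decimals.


d = √[(R₁-R₂)² + (G₁-G₂)² + (B₁-B₂)²]
d = √[(132-158)² + (190-136)² + (216-201)²]
d = √[676 + 2916 + 225]
d = √3817
d ≈ 61.78


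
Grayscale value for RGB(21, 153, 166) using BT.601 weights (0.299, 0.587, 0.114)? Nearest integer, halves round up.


Gray = 0.299×R + 0.587×G + 0.114×B
Gray = 0.299×21 + 0.587×153 + 0.114×166
Gray = 6.279 + 89.811 + 18.924
Gray = 115.014 → round half up → 115
Gray = 115


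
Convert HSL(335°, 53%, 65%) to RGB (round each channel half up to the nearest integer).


H=335°, S=0.53, L=0.65
C = (1-|2L-1|)×S = (1-|0.30|)×0.53 = 0.371
H' = H/60 = 335/60 ≈ 5.5833; X = C×(1-|H' mod 2 - 1|) ≈ 0.1546
m = L - C/2 = 0.65 - 0.1855 = 0.4645
Sector ⌊H'⌋ = 5 → (R',G',B') = (0.371, 0.0, ≈0.1546)
RGB = ((R'+m)×255, (G'+m)×255, (B'+m)×255) = (213.0525, 118.4475, 157.86625)
Round half up → RGB(213, 118, 158)


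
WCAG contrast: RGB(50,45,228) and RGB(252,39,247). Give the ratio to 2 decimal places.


Linearize each sRGB channel c=v/255: c/12.92 if c ≤ 0.04045 else ((c+0.055)/1.055)^2.4
L = 0.2126×R_lin + 0.7152×G_lin + 0.0722×B_lin
Color 1 (50,45,228):
  R=50: 50/255≈0.1961 > 0.04045 → ((0.1961+0.055)/1.055)^2.4 ≈ 0.03190
  G=45: 45/255≈0.1765 > 0.04045 → ((0.1765+0.055)/1.055)^2.4 ≈ 0.02624
  B=228: 228/255≈0.8941 > 0.04045 → ((0.8941+0.055)/1.055)^2.4 ≈ 0.77582
  L1 = 0.2126×0.03190 + 0.7152×0.02624 + 0.0722×0.77582 ≈ 0.08156
Color 2 (252,39,247):
  R=252: 252/255≈0.9882 > 0.04045 → ((0.9882+0.055)/1.055)^2.4 ≈ 0.97345
  G=39: 39/255≈0.1529 > 0.04045 → ((0.1529+0.055)/1.055)^2.4 ≈ 0.02029
  B=247: 247/255≈0.9686 > 0.04045 → ((0.9686+0.055)/1.055)^2.4 ≈ 0.93011
  L2 = 0.2126×0.97345 + 0.7152×0.02029 + 0.0722×0.93011 ≈ 0.28862
Lighter = 0.28862, Darker = 0.08156
Ratio = (L_lighter + 0.05) / (L_darker + 0.05)
Ratio = (0.28862 + 0.05) / (0.08156 + 0.05) = 0.33862 / 0.13156 ≈ 2.5738
Ratio ≈ 2.57:1


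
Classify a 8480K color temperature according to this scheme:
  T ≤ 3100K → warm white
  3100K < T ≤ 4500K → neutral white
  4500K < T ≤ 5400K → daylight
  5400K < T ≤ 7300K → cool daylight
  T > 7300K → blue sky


Temperature: 8480K
8480K > 7300K → blue sky
Classification: blue sky


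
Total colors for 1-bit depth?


Colors = 2^bits = 2^1
= 2 colors


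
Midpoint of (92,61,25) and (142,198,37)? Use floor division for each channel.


Midpoint: each channel = ⌊(C₁+C₂)/2⌋
R: ⌊(92+142)/2⌋ = 117
G: ⌊(61+198)/2⌋ = 129
B: ⌊(25+37)/2⌋ = 31
= RGB(117, 129, 31)


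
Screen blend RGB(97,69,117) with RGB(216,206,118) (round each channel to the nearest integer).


Screen: C = 255 - (255-A)×(255-B)/255, rounded to nearest integer
R: 255 - (255-97)×(255-216)/255 = 255 - 6162/255 ≈ 255 - 24.165 = 230.835 → 231
G: 255 - (255-69)×(255-206)/255 = 255 - 9114/255 ≈ 255 - 35.741 = 219.259 → 219
B: 255 - (255-117)×(255-118)/255 = 255 - 18906/255 ≈ 255 - 74.141 = 180.859 → 181
= RGB(231, 219, 181)


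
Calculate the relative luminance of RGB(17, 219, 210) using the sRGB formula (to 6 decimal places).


Linearize each channel (sRGB transfer function): c = v/255; c_lin = c/12.92 if c ≤ 0.04045, else ((c+0.055)/1.055)^2.4
  R: 17/255 ≈ 0.066667 > 0.04045 → ((0.066667+0.055)/1.055)^2.4 ≈ 0.005605
  G: 219/255 ≈ 0.858824 > 0.04045 → ((0.858824+0.055)/1.055)^2.4 ≈ 0.708376
  B: 210/255 ≈ 0.823529 > 0.04045 → ((0.823529+0.055)/1.055)^2.4 ≈ 0.644480
R_lin = 0.005605, G_lin = 0.708376, B_lin = 0.644480
L = 0.2126×R + 0.7152×G + 0.0722×B
L = 0.2126×0.005605 + 0.7152×0.708376 + 0.0722×0.644480
L ≈ 0.554353


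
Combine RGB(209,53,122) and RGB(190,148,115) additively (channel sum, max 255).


Additive: each channel = min(255, C₁+C₂)
R: 209+190 = 399 → 255
G: 53+148 = 201 → 201
B: 122+115 = 237 → 237
= RGB(255, 201, 237)


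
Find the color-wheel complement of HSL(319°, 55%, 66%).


Complement = opposite side of color wheel = hue + 180°
H' = (319 + 180) mod 360 = 139°
S and L unchanged.
= HSL(139°, 55%, 66%)


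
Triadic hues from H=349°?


Triadic: equally spaced at 120° intervals
H1 = 349°
H2 = (349 + 120) mod 360 = 109°
H3 = (349 + 240) mod 360 = 229°
Triadic = 349°, 109°, 229°


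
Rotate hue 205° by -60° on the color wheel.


New hue = (H + rotation) mod 360
New hue = (205 -60) mod 360
= 145 mod 360
= 145°


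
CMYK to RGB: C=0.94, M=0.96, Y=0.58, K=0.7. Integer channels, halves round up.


R = 255 × (1-C) × (1-K) = 255 × 0.06 × 0.30 = 4.59 → 5
G = 255 × (1-M) × (1-K) = 255 × 0.04 × 0.30 = 3.06 → 3
B = 255 × (1-Y) × (1-K) = 255 × 0.42 × 0.30 = 32.13 → 32
= RGB(5, 3, 32)


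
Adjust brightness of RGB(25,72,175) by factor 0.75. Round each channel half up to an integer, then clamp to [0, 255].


Multiply each channel by 0.75, round half up, clamp to [0, 255]
R: 25×0.75 = 18.75 → round → 19
G: 72×0.75 = 54
B: 175×0.75 = 131.25 → round → 131
= RGB(19, 54, 131)


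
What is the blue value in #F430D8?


Color: #F430D8
R = F4 = 244
G = 30 = 48
B = D8 = 216
Blue = 216


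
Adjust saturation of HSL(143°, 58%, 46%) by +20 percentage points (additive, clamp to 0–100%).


Original S = 58%
Adjustment = +20 percentage points
New S = 58 + (20) = 78
Clamp to [0, 100] → 78
= HSL(143°, 78%, 46%)


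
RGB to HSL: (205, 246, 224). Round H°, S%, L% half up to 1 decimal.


Normalize: R'=205/255≈0.8039, G'=246/255≈0.9647, B'=224/255≈0.8784
Max=246/255, Min=205/255, Δ=Max-Min=41/255
L = (Max+Min)/2 = (246+205)/510 = 451/510 = 0.88431… → L = 88.4%
L > 0.5 → S = Δ/(2-Max-Min) = 41/(510-246-205) = 41/59 = 0.69491… → S = 69.5%
(the 1/255 factors cancel in S and H, so raw channel differences can be used)
Max is G' → H = 60 × ((B-R)/Δ + 2) = 60 × ((224-205)/41 + 2)
  19/41 + 2 = 0.4634… + 2 = 2.4634…
  H = 60 × 2.4634… = 147.804…° → H = 147.8°
= HSL(147.8°, 69.5%, 88.4%)


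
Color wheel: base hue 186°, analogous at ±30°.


Base hue: 186°
Left analog: (186 - 30) mod 360 = 156°
Right analog: (186 + 30) mod 360 = 216°
Analogous hues = 156° and 216°


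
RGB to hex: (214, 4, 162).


R = 214 → D6 (hex)
G = 4 → 04 (hex)
B = 162 → A2 (hex)
Hex = #D604A2


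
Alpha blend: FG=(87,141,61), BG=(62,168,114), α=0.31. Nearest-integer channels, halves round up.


C = α×F + (1-α)×B, with 1-α = 0.69
R: 0.31×87 + 0.69×62 = 26.97 + 42.78 = 69.75 → 70
G: 0.31×141 + 0.69×168 = 43.71 + 115.92 = 159.63 → 160
B: 0.31×61 + 0.69×114 = 18.91 + 78.66 = 97.57 → 98
= RGB(70, 160, 98)


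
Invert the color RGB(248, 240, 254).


Invert: (255-R, 255-G, 255-B)
R: 255-248 = 7
G: 255-240 = 15
B: 255-254 = 1
= RGB(7, 15, 1)


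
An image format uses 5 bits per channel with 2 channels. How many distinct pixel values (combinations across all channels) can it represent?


Total bits = 5 bits/channel × 2 channels = 10 bits
Distinct pixel values = 2^10
= 1,024 pixel values


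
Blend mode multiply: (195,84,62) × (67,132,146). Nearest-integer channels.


Multiply: C = A×B/255, rounded to nearest integer
R: 195×67/255 = 13065/255 ≈ 51.235 → 51
G: 84×132/255 = 11088/255 ≈ 43.482 → 43
B: 62×146/255 = 9052/255 ≈ 35.498 → 35
= RGB(51, 43, 35)


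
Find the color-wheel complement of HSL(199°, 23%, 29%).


Complement = opposite side of color wheel = hue + 180°
H' = (199 + 180) mod 360 = 19°
S and L unchanged.
= HSL(19°, 23%, 29%)


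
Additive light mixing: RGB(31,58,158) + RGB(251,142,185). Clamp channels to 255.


Additive: each channel = min(255, C₁+C₂)
R: 31+251 = 282 → 255
G: 58+142 = 200 → 200
B: 158+185 = 343 → 255
= RGB(255, 200, 255)


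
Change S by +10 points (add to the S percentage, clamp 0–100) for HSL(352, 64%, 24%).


Original S = 64%
Adjustment = +10 percentage points
New S = 64 + (10) = 74
Clamp to [0, 100] → 74
= HSL(352°, 74%, 24%)


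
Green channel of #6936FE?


Color: #6936FE
R = 69 = 105
G = 36 = 54
B = FE = 254
Green = 54


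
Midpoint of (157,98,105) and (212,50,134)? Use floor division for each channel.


Midpoint: each channel = ⌊(C₁+C₂)/2⌋
R: ⌊(157+212)/2⌋ = 184
G: ⌊(98+50)/2⌋ = 74
B: ⌊(105+134)/2⌋ = 119
= RGB(184, 74, 119)


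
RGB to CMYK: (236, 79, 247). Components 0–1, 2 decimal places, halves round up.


R'=236/255≈0.9255, G'=79/255≈0.3098, B'=247/255≈0.9686
K = 1 - max(R',G',B') = 1 - 247/255 = 8/255 = 0.03137… → 0.03
(1-R'-K)/(1-K) simplifies to (max-R)/max with max = 247:
C = (247-236)/247 = 11/247 = 0.04453… → 0.04
M = (247-79)/247 = 168/247 = 0.68016… → 0.68
Y = (247-247)/247 = 0/247 = 0 → 0.00
= CMYK(0.04, 0.68, 0.00, 0.03)


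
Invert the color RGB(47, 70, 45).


Invert: (255-R, 255-G, 255-B)
R: 255-47 = 208
G: 255-70 = 185
B: 255-45 = 210
= RGB(208, 185, 210)


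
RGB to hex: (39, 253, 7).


R = 39 → 27 (hex)
G = 253 → FD (hex)
B = 7 → 07 (hex)
Hex = #27FD07


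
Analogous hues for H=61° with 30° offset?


Base hue: 61°
Left analog: (61 - 30) mod 360 = 31°
Right analog: (61 + 30) mod 360 = 91°
Analogous hues = 31° and 91°


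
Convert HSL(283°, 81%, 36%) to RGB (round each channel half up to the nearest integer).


H=283°, S=0.81, L=0.36
C = (1-|2L-1|)×S = (1-|-0.28|)×0.81 = 0.5832
H' = H/60 = 283/60 ≈ 4.7167; X = C×(1-|H' mod 2 - 1|) = 0.41796
m = L - C/2 = 0.36 - 0.2916 = 0.0684
Sector ⌊H'⌋ = 4 → (R',G',B') = (0.41796, 0.0, 0.5832)
RGB = ((R'+m)×255, (G'+m)×255, (B'+m)×255) = (124.0218, 17.442, 166.158)
Round half up → RGB(124, 17, 166)


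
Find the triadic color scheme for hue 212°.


Triadic: equally spaced at 120° intervals
H1 = 212°
H2 = (212 + 120) mod 360 = 332°
H3 = (212 + 240) mod 360 = 92°
Triadic = 212°, 332°, 92°


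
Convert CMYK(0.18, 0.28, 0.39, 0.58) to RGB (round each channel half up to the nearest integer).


R = 255 × (1-C) × (1-K) = 255 × 0.82 × 0.42 = 87.822 → 88
G = 255 × (1-M) × (1-K) = 255 × 0.72 × 0.42 = 77.112 → 77
B = 255 × (1-Y) × (1-K) = 255 × 0.61 × 0.42 = 65.331 → 65
= RGB(88, 77, 65)


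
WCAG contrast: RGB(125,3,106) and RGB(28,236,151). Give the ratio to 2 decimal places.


Linearize each sRGB channel c=v/255: c/12.92 if c ≤ 0.04045 else ((c+0.055)/1.055)^2.4
L = 0.2126×R_lin + 0.7152×G_lin + 0.0722×B_lin
Color 1 (125,3,106):
  R=125: 125/255≈0.4902 > 0.04045 → ((0.4902+0.055)/1.055)^2.4 ≈ 0.20508
  G=3: 3/255≈0.0118 ≤ 0.04045 → 0.0118/12.92 ≈ 0.00091
  B=106: 106/255≈0.4157 > 0.04045 → ((0.4157+0.055)/1.055)^2.4 ≈ 0.14413
  L1 = 0.2126×0.20508 + 0.7152×0.00091 + 0.0722×0.14413 ≈ 0.05466
Color 2 (28,236,151):
  R=28: 28/255≈0.1098 > 0.04045 → ((0.1098+0.055)/1.055)^2.4 ≈ 0.01161
  G=236: 236/255≈0.9255 > 0.04045 → ((0.9255+0.055)/1.055)^2.4 ≈ 0.83880
  B=151: 151/255≈0.5922 > 0.04045 → ((0.5922+0.055)/1.055)^2.4 ≈ 0.30947
  L2 = 0.2126×0.01161 + 0.7152×0.83880 + 0.0722×0.30947 ≈ 0.62472
Lighter = 0.62472, Darker = 0.05466
Ratio = (L_lighter + 0.05) / (L_darker + 0.05)
Ratio = (0.62472 + 0.05) / (0.05466 + 0.05) = 0.67472 / 0.10466 ≈ 6.4470
Ratio ≈ 6.45:1


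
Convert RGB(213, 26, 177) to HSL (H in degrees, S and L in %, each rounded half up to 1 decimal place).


Normalize: R'=213/255≈0.8353, G'=26/255≈0.1020, B'=177/255≈0.6941
Max=213/255, Min=26/255, Δ=Max-Min=187/255
L = (Max+Min)/2 = (213+26)/510 = 239/510 = 0.46862… → L = 46.9%
L ≤ 0.5 → S = Δ/(Max+Min) = 187/(213+26) = 187/239 = 0.78242… → S = 78.2%
(the 1/255 factors cancel in S and H, so raw channel differences can be used)
Max is R' → H = 60 × (((G-B)/Δ) mod 6) = 60 × (((26-177)/187) mod 6)
  (-151)/187 = -0.8074…; negative, so add 6 → 5.1925…
  H = 60 × 5.1925… = 311.550…° → H = 311.6°
= HSL(311.6°, 78.2%, 46.9%)


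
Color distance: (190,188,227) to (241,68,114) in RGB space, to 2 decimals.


d = √[(R₁-R₂)² + (G₁-G₂)² + (B₁-B₂)²]
d = √[(190-241)² + (188-68)² + (227-114)²]
d = √[2601 + 14400 + 12769]
d = √29770
d ≈ 172.54


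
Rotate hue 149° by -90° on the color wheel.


New hue = (H + rotation) mod 360
New hue = (149 -90) mod 360
= 59 mod 360
= 59°


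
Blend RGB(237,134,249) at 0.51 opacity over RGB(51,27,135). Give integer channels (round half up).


C = α×F + (1-α)×B, with 1-α = 0.49
R: 0.51×237 + 0.49×51 = 120.87 + 24.99 = 145.86 → 146
G: 0.51×134 + 0.49×27 = 68.34 + 13.23 = 81.57 → 82
B: 0.51×249 + 0.49×135 = 126.99 + 66.15 = 193.14 → 193
= RGB(146, 82, 193)


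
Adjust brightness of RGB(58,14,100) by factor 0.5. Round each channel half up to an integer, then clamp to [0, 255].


Multiply each channel by 0.5, round half up, clamp to [0, 255]
R: 58×0.5 = 29
G: 14×0.5 = 7
B: 100×0.5 = 50
= RGB(29, 7, 50)


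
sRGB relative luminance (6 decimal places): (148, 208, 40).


Linearize each channel (sRGB transfer function): c = v/255; c_lin = c/12.92 if c ≤ 0.04045, else ((c+0.055)/1.055)^2.4
  R: 148/255 ≈ 0.580392 > 0.04045 → ((0.580392+0.055)/1.055)^2.4 ≈ 0.296138
  G: 208/255 ≈ 0.815686 > 0.04045 → ((0.815686+0.055)/1.055)^2.4 ≈ 0.630757
  B: 40/255 ≈ 0.156863 > 0.04045 → ((0.156863+0.055)/1.055)^2.4 ≈ 0.021219
R_lin = 0.296138, G_lin = 0.630757, B_lin = 0.021219
L = 0.2126×R + 0.7152×G + 0.0722×B
L = 0.2126×0.296138 + 0.7152×0.630757 + 0.0722×0.021219
L ≈ 0.515609


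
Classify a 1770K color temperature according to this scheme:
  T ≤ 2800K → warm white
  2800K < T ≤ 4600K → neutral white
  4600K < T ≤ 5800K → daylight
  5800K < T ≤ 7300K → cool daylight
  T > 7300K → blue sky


Temperature: 1770K
1770K ≤ 2800K → warm white
Classification: warm white


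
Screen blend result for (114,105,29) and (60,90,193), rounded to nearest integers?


Screen: C = 255 - (255-A)×(255-B)/255, rounded to nearest integer
R: 255 - (255-114)×(255-60)/255 = 255 - 27495/255 ≈ 255 - 107.824 = 147.176 → 147
G: 255 - (255-105)×(255-90)/255 = 255 - 24750/255 ≈ 255 - 97.059 = 157.941 → 158
B: 255 - (255-29)×(255-193)/255 = 255 - 14012/255 ≈ 255 - 54.949 = 200.051 → 200
= RGB(147, 158, 200)


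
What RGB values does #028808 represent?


02 → 2 (R)
88 → 136 (G)
08 → 8 (B)
= RGB(2, 136, 8)


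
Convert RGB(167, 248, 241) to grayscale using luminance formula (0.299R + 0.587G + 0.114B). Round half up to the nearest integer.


Gray = 0.299×R + 0.587×G + 0.114×B
Gray = 0.299×167 + 0.587×248 + 0.114×241
Gray = 49.933 + 145.576 + 27.474
Gray = 222.983 → round half up → 223
Gray = 223


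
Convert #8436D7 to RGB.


84 → 132 (R)
36 → 54 (G)
D7 → 215 (B)
= RGB(132, 54, 215)


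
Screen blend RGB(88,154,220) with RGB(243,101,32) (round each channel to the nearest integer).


Screen: C = 255 - (255-A)×(255-B)/255, rounded to nearest integer
R: 255 - (255-88)×(255-243)/255 = 255 - 2004/255 ≈ 255 - 7.859 = 247.141 → 247
G: 255 - (255-154)×(255-101)/255 = 255 - 15554/255 ≈ 255 - 60.996 = 194.004 → 194
B: 255 - (255-220)×(255-32)/255 = 255 - 7805/255 ≈ 255 - 30.608 = 224.392 → 224
= RGB(247, 194, 224)


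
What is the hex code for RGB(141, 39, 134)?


R = 141 → 8D (hex)
G = 39 → 27 (hex)
B = 134 → 86 (hex)
Hex = #8D2786


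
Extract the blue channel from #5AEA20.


Color: #5AEA20
R = 5A = 90
G = EA = 234
B = 20 = 32
Blue = 32


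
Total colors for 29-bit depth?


Colors = 2^bits = 2^29
= 536,870,912 colors


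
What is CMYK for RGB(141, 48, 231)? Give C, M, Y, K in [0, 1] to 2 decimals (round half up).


R'=141/255≈0.5529, G'=48/255≈0.1882, B'=231/255≈0.9059
K = 1 - max(R',G',B') = 1 - 231/255 = 24/255 = 0.09411… → 0.09
(1-R'-K)/(1-K) simplifies to (max-R)/max with max = 231:
C = (231-141)/231 = 90/231 = 0.38961… → 0.39
M = (231-48)/231 = 183/231 = 0.79220… → 0.79
Y = (231-231)/231 = 0/231 = 0 → 0.00
= CMYK(0.39, 0.79, 0.00, 0.09)


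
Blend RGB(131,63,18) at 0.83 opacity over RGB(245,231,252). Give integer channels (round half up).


C = α×F + (1-α)×B, with 1-α = 0.17
R: 0.83×131 + 0.17×245 = 108.73 + 41.65 = 150.38 → 150
G: 0.83×63 + 0.17×231 = 52.29 + 39.27 = 91.56 → 92
B: 0.83×18 + 0.17×252 = 14.94 + 42.84 = 57.78 → 58
= RGB(150, 92, 58)


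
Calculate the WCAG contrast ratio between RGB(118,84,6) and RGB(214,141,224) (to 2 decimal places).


Linearize each sRGB channel c=v/255: c/12.92 if c ≤ 0.04045 else ((c+0.055)/1.055)^2.4
L = 0.2126×R_lin + 0.7152×G_lin + 0.0722×B_lin
Color 1 (118,84,6):
  R=118: 118/255≈0.4627 > 0.04045 → ((0.4627+0.055)/1.055)^2.4 ≈ 0.18116
  G=84: 84/255≈0.3294 > 0.04045 → ((0.3294+0.055)/1.055)^2.4 ≈ 0.08866
  B=6: 6/255≈0.0235 ≤ 0.04045 → 0.0235/12.92 ≈ 0.00182
  L1 = 0.2126×0.18116 + 0.7152×0.08866 + 0.0722×0.00182 ≈ 0.10205
Color 2 (214,141,224):
  R=214: 214/255≈0.8392 > 0.04045 → ((0.8392+0.055)/1.055)^2.4 ≈ 0.67244
  G=141: 141/255≈0.5529 > 0.04045 → ((0.5529+0.055)/1.055)^2.4 ≈ 0.26636
  B=224: 224/255≈0.8784 > 0.04045 → ((0.8784+0.055)/1.055)^2.4 ≈ 0.74540
  L2 = 0.2126×0.67244 + 0.7152×0.26636 + 0.0722×0.74540 ≈ 0.38728
Lighter = 0.38728, Darker = 0.10205
Ratio = (L_lighter + 0.05) / (L_darker + 0.05)
Ratio = (0.38728 + 0.05) / (0.10205 + 0.05) = 0.43728 / 0.15205 ≈ 2.8758
Ratio ≈ 2.88:1


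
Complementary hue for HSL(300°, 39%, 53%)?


Complement = opposite side of color wheel = hue + 180°
H' = (300 + 180) mod 360 = 120°
S and L unchanged.
= HSL(120°, 39%, 53%)


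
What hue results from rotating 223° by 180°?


New hue = (H + rotation) mod 360
New hue = (223 + 180) mod 360
= 403 mod 360
= 43°


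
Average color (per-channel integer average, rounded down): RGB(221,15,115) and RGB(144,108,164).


Midpoint: each channel = ⌊(C₁+C₂)/2⌋
R: ⌊(221+144)/2⌋ = 182
G: ⌊(15+108)/2⌋ = 61
B: ⌊(115+164)/2⌋ = 139
= RGB(182, 61, 139)


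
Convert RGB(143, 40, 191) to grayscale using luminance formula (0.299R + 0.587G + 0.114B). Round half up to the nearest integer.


Gray = 0.299×R + 0.587×G + 0.114×B
Gray = 0.299×143 + 0.587×40 + 0.114×191
Gray = 42.757 + 23.480 + 21.774
Gray = 88.011 → round half up → 88
Gray = 88


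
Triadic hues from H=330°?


Triadic: equally spaced at 120° intervals
H1 = 330°
H2 = (330 + 120) mod 360 = 90°
H3 = (330 + 240) mod 360 = 210°
Triadic = 330°, 90°, 210°


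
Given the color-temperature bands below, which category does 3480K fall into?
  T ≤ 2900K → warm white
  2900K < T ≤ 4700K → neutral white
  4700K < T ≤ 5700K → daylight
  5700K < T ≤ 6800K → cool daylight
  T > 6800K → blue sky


Temperature: 3480K
2900K < 3480K ≤ 4700K → neutral white
Classification: neutral white


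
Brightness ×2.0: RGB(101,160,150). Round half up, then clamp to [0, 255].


Multiply each channel by 2.0, round half up, clamp to [0, 255]
R: 101×2.0 = 202
G: 160×2.0 = 320 → clamp → 255
B: 150×2.0 = 300 → clamp → 255
= RGB(202, 255, 255)


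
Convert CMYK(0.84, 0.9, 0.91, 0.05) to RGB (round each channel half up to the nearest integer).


R = 255 × (1-C) × (1-K) = 255 × 0.16 × 0.95 = 38.76 → 39
G = 255 × (1-M) × (1-K) = 255 × 0.10 × 0.95 = 24.225 → 24
B = 255 × (1-Y) × (1-K) = 255 × 0.09 × 0.95 = 21.8025 → 22
= RGB(39, 24, 22)


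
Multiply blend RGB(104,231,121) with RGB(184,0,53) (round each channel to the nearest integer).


Multiply: C = A×B/255, rounded to nearest integer
R: 104×184/255 = 19136/255 ≈ 75.043 → 75
G: 231×0/255 = 0/255 ≈ 0.000 → 0
B: 121×53/255 = 6413/255 ≈ 25.149 → 25
= RGB(75, 0, 25)


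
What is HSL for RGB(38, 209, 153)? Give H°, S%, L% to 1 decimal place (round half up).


Normalize: R'=38/255≈0.1490, G'=209/255≈0.8196, B'=153/255≈0.6000
Max=209/255, Min=38/255, Δ=Max-Min=171/255
L = (Max+Min)/2 = (209+38)/510 = 247/510 = 0.48431… → L = 48.4%
L ≤ 0.5 → S = Δ/(Max+Min) = 171/(209+38) = 171/247 = 0.69230… → S = 69.2%
(the 1/255 factors cancel in S and H, so raw channel differences can be used)
Max is G' → H = 60 × ((B-R)/Δ + 2) = 60 × ((153-38)/171 + 2)
  115/171 + 2 = 0.6725… + 2 = 2.6725…
  H = 60 × 2.6725… = 160.350…° → H = 160.4°
= HSL(160.4°, 69.2%, 48.4%)


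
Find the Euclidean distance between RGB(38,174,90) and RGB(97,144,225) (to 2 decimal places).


d = √[(R₁-R₂)² + (G₁-G₂)² + (B₁-B₂)²]
d = √[(38-97)² + (174-144)² + (90-225)²]
d = √[3481 + 900 + 18225]
d = √22606
d ≈ 150.35
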